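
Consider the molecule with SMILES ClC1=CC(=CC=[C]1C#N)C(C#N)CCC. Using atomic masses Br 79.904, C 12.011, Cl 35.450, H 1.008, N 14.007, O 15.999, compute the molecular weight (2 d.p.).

218.68 g/mol

First, the molecular formula is C12H11ClN2 (counting implicit H from valence).
  C: 12 × 12.011 = 144.132
  Cl: 1 × 35.450 = 35.450
  H: 11 × 1.008 = 11.088
  N: 2 × 14.007 = 28.014
Sum: 12×12.011 + 1×35.450 + 11×1.008 + 2×14.007 = 218.684 → 218.68 g/mol.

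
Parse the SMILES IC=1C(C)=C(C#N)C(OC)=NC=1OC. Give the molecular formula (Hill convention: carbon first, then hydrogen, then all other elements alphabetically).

C9H9IN2O2

Walk through each heavy atom and fill implicit hydrogens from standard valence (C 4, N 3, O 2, S 2, halogen 1):
  atom 1: I (halogen, monovalent) → 0 H
  atom 2: C, bond orders sum to 4 (valence 4) → 0 H
  atom 3: C, bond orders sum to 4 (valence 4) → 0 H
  atom 4: C, bond orders sum to 1 (valence 4) → 3 H
  atom 5: C, bond orders sum to 4 (valence 4) → 0 H
  atom 6: C, bond orders sum to 4 (valence 4) → 0 H
  atom 7: N, bond orders sum to 3 (valence 3) → 0 H
  atom 8: C, bond orders sum to 4 (valence 4) → 0 H
  atom 9: O, bond orders sum to 2 (valence 2) → 0 H
  atom 10: C, bond orders sum to 1 (valence 4) → 3 H
  atom 11: N, bond orders sum to 3 (valence 3) → 0 H
  atom 12: C, bond orders sum to 4 (valence 4) → 0 H
  atom 13: O, bond orders sum to 2 (valence 2) → 0 H
  atom 14: C, bond orders sum to 1 (valence 4) → 3 H
Totals → C:9, H:9, I:1, N:2, O:2.
In Hill order: C9H9IN2O2.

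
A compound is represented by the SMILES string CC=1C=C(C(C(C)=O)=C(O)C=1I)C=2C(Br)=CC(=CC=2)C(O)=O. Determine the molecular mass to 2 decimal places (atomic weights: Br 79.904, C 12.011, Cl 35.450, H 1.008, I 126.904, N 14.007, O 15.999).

475.08 g/mol

First, the molecular formula is C16H12BrIO4 (counting implicit H from valence).
  Br: 1 × 79.904 = 79.904
  C: 16 × 12.011 = 192.176
  H: 12 × 1.008 = 12.096
  I: 1 × 126.904 = 126.904
  O: 4 × 15.999 = 63.996
Sum: 1×79.904 + 16×12.011 + 12×1.008 + 1×126.904 + 4×15.999 = 475.076 → 475.08 g/mol.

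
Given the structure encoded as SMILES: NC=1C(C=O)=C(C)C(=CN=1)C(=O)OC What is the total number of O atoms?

Scan the SMILES for O atoms (remember two-letter symbols like Cl and Br are single atoms).
Oxygen count: 3.

3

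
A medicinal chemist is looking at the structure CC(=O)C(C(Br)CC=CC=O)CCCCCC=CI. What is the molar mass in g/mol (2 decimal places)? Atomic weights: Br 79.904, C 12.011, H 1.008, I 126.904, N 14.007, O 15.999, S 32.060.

First, the molecular formula is C15H22BrIO2 (counting implicit H from valence).
  Br: 1 × 79.904 = 79.904
  C: 15 × 12.011 = 180.165
  H: 22 × 1.008 = 22.176
  I: 1 × 126.904 = 126.904
  O: 2 × 15.999 = 31.998
Sum: 1×79.904 + 15×12.011 + 22×1.008 + 1×126.904 + 2×15.999 = 441.147 → 441.15 g/mol.

441.15 g/mol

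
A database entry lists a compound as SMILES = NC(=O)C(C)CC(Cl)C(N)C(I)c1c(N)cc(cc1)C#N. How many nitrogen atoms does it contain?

4

Scan the SMILES for N atoms (remember two-letter symbols like Cl and Br are single atoms).
Nitrogen count: 4.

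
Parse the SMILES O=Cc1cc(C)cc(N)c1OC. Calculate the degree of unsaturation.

5

Molecular formula: C9H11NO2.
DoU = (2C + 2 + N − H − X) / 2, where X is the halogen count and O/S are ignored.
    = (2·9 + 2 + 1 − 11 − 0) / 2 = 10 / 2 = 5.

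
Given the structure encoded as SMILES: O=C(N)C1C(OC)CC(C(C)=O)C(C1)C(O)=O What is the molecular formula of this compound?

C11H17NO5

Walk through each heavy atom and fill implicit hydrogens from standard valence (C 4, N 3, O 2, S 2, halogen 1):
  atom 1: O, bond orders sum to 2 (valence 2) → 0 H
  atom 2: C, bond orders sum to 4 (valence 4) → 0 H
  atom 3: N, bond orders sum to 1 (valence 3) → 2 H
  atom 4: C, bond orders sum to 3 (valence 4) → 1 H
  atom 5: C, bond orders sum to 3 (valence 4) → 1 H
  atom 6: O, bond orders sum to 2 (valence 2) → 0 H
  atom 7: C, bond orders sum to 1 (valence 4) → 3 H
  atom 8: C, bond orders sum to 2 (valence 4) → 2 H
  atom 9: C, bond orders sum to 3 (valence 4) → 1 H
  atom 10: C, bond orders sum to 4 (valence 4) → 0 H
  atom 11: C, bond orders sum to 1 (valence 4) → 3 H
  atom 12: O, bond orders sum to 2 (valence 2) → 0 H
  atom 13: C, bond orders sum to 3 (valence 4) → 1 H
  atom 14: C, bond orders sum to 2 (valence 4) → 2 H
  atom 15: C, bond orders sum to 4 (valence 4) → 0 H
  atom 16: O, bond orders sum to 1 (valence 2) → 1 H
  atom 17: O, bond orders sum to 2 (valence 2) → 0 H
Totals → C:11, H:17, N:1, O:5.
In Hill order: C11H17NO5.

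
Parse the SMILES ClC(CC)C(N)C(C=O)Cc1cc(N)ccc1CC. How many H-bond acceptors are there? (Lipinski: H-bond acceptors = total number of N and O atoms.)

3

N atoms: 2; O atoms: 1.
Lipinski HBA = 2 + 1 = 3.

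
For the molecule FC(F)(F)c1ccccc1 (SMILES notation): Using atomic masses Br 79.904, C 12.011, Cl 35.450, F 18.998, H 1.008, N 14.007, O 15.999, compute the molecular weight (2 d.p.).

First, the molecular formula is C7H5F3 (counting implicit H from valence).
  C: 7 × 12.011 = 84.077
  F: 3 × 18.998 = 56.994
  H: 5 × 1.008 = 5.040
Sum: 7×12.011 + 3×18.998 + 5×1.008 = 146.111 → 146.11 g/mol.

146.11 g/mol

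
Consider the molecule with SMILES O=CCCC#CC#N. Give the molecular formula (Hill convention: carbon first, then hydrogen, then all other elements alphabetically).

Walk through each heavy atom and fill implicit hydrogens from standard valence (C 4, N 3, O 2, S 2, halogen 1):
  atom 1: O, bond orders sum to 2 (valence 2) → 0 H
  atom 2: C, bond orders sum to 3 (valence 4) → 1 H
  atom 3: C, bond orders sum to 2 (valence 4) → 2 H
  atom 4: C, bond orders sum to 2 (valence 4) → 2 H
  atom 5: C, bond orders sum to 4 (valence 4) → 0 H
  atom 6: C, bond orders sum to 4 (valence 4) → 0 H
  atom 7: C, bond orders sum to 4 (valence 4) → 0 H
  atom 8: N, bond orders sum to 3 (valence 3) → 0 H
Totals → C:6, H:5, N:1, O:1.

C6H5NO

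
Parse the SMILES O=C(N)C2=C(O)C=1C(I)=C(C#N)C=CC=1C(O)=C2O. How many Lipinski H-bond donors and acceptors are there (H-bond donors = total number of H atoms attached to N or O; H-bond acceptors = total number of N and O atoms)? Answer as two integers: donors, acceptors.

5, 6

Donors: find every N or O and count the H atoms it carries.
  atom 1 (O): bond orders sum to 2 → 0 H
  atom 3 (N): bond orders sum to 1 → 2 H
  atom 6 (O): bond orders sum to 1 → 1 H
  atom 12 (N): bond orders sum to 3 → 0 H
  atom 17 (O): bond orders sum to 1 → 1 H
  atom 19 (O): bond orders sum to 1 → 1 H
Lipinski HBD = 5.
Acceptors: N atoms = 2, O atoms = 4 → HBA = 6.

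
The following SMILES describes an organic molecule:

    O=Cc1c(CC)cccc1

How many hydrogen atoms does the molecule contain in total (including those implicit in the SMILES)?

10

Walk through each heavy atom and fill implicit hydrogens from standard valence (C 4, N 3, O 2, S 2, halogen 1); for lowercase aromatic atoms, an aromatic c carries 1 H when it has two neighbours and 0 H with three, and aromatic n carries 0 H:
  atom 1: O, bond orders sum to 2 (valence 2) → 0 H
  atom 2: C, bond orders sum to 3 (valence 4) → 1 H
  atom 3: aromatic c, 3 neighbours → 0 H
  atom 4: aromatic c, 3 neighbours → 0 H
  atom 5: C, bond orders sum to 2 (valence 4) → 2 H
  atom 6: C, bond orders sum to 1 (valence 4) → 3 H
  atom 7: aromatic c, 2 neighbours → 1 H
  atom 8: aromatic c, 2 neighbours → 1 H
  atom 9: aromatic c, 2 neighbours → 1 H
  atom 10: aromatic c, 2 neighbours → 1 H
Total hydrogens: 10.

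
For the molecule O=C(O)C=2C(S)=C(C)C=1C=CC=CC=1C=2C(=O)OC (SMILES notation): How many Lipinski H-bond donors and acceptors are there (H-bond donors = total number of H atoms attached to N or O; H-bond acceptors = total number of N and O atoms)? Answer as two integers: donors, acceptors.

1, 4

Donors: find every N or O and count the H atoms it carries.
  atom 1 (O): bond orders sum to 2 → 0 H
  atom 3 (O): bond orders sum to 1 → 1 H
  atom 17 (O): bond orders sum to 2 → 0 H
  atom 18 (O): bond orders sum to 2 → 0 H
Lipinski HBD = 1.
Acceptors: N atoms = 0, O atoms = 4 → HBA = 4.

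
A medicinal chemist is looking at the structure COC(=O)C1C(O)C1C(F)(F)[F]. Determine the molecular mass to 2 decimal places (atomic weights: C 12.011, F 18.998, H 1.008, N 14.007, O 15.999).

First, the molecular formula is C6H7F3O3 (counting implicit H from valence).
  C: 6 × 12.011 = 72.066
  F: 3 × 18.998 = 56.994
  H: 7 × 1.008 = 7.056
  O: 3 × 15.999 = 47.997
Sum: 6×12.011 + 3×18.998 + 7×1.008 + 3×15.999 = 184.113 → 184.11 g/mol.

184.11 g/mol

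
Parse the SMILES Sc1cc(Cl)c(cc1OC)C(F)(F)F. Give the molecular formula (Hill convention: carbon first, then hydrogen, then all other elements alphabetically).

C8H6ClF3OS

Walk through each heavy atom and fill implicit hydrogens from standard valence (C 4, N 3, O 2, S 2, halogen 1); for lowercase aromatic atoms, an aromatic c carries 1 H when it has two neighbours and 0 H with three, and aromatic n carries 0 H:
  atom 1: S, bond orders sum to 1 (valence 2) → 1 H
  atom 2: aromatic c, 3 neighbours → 0 H
  atom 3: aromatic c, 2 neighbours → 1 H
  atom 4: aromatic c, 3 neighbours → 0 H
  atom 5: Cl (halogen, monovalent) → 0 H
  atom 6: aromatic c, 3 neighbours → 0 H
  atom 7: aromatic c, 2 neighbours → 1 H
  atom 8: aromatic c, 3 neighbours → 0 H
  atom 9: O, bond orders sum to 2 (valence 2) → 0 H
  atom 10: C, bond orders sum to 1 (valence 4) → 3 H
  atom 11: C, bond orders sum to 4 (valence 4) → 0 H
  atom 12: F (halogen, monovalent) → 0 H
  atom 13: F (halogen, monovalent) → 0 H
  atom 14: F (halogen, monovalent) → 0 H
Totals → C:8, H:6, Cl:1, F:3, O:1, S:1.
In Hill order: C8H6ClF3OS.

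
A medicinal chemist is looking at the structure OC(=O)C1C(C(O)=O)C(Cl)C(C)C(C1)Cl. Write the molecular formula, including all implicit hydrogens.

C9H12Cl2O4

Walk through each heavy atom and fill implicit hydrogens from standard valence (C 4, N 3, O 2, S 2, halogen 1):
  atom 1: O, bond orders sum to 1 (valence 2) → 1 H
  atom 2: C, bond orders sum to 4 (valence 4) → 0 H
  atom 3: O, bond orders sum to 2 (valence 2) → 0 H
  atom 4: C, bond orders sum to 3 (valence 4) → 1 H
  atom 5: C, bond orders sum to 3 (valence 4) → 1 H
  atom 6: C, bond orders sum to 4 (valence 4) → 0 H
  atom 7: O, bond orders sum to 1 (valence 2) → 1 H
  atom 8: O, bond orders sum to 2 (valence 2) → 0 H
  atom 9: C, bond orders sum to 3 (valence 4) → 1 H
  atom 10: Cl (halogen, monovalent) → 0 H
  atom 11: C, bond orders sum to 3 (valence 4) → 1 H
  atom 12: C, bond orders sum to 1 (valence 4) → 3 H
  atom 13: C, bond orders sum to 3 (valence 4) → 1 H
  atom 14: C, bond orders sum to 2 (valence 4) → 2 H
  atom 15: Cl (halogen, monovalent) → 0 H
Totals → C:9, H:12, Cl:2, O:4.
In Hill order: C9H12Cl2O4.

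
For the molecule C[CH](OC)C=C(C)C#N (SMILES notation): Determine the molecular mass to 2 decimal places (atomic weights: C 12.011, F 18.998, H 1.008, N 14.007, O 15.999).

125.17 g/mol

First, the molecular formula is C7H11NO (counting implicit H from valence).
  C: 7 × 12.011 = 84.077
  H: 11 × 1.008 = 11.088
  N: 1 × 14.007 = 14.007
  O: 1 × 15.999 = 15.999
Sum: 7×12.011 + 11×1.008 + 1×14.007 + 1×15.999 = 125.171 → 125.17 g/mol.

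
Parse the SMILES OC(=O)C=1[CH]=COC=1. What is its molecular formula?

Walk through each heavy atom and fill implicit hydrogens from standard valence (C 4, N 3, O 2, S 2, halogen 1):
  atom 1: O, bond orders sum to 1 (valence 2) → 1 H
  atom 2: C, bond orders sum to 4 (valence 4) → 0 H
  atom 3: O, bond orders sum to 2 (valence 2) → 0 H
  atom 4: C, bond orders sum to 4 (valence 4) → 0 H
  atom 5: C with explicit H count 1
  atom 6: C, bond orders sum to 3 (valence 4) → 1 H
  atom 7: O, bond orders sum to 2 (valence 2) → 0 H
  atom 8: C, bond orders sum to 3 (valence 4) → 1 H
Totals → C:5, H:4, O:3.
In Hill order: C5H4O3.

C5H4O3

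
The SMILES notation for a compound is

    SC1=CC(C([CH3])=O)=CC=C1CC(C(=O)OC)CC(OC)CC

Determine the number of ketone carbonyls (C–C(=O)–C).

The ketone motif appears at heavy-atom position 5 in the SMILES.
Other groups present: 1 ester, 1 ether, 1 thiol.
Ketone count: 1.

1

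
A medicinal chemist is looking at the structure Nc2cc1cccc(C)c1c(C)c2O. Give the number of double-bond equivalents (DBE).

Molecular formula: C12H13NO.
DoU = (2C + 2 + N − H − X) / 2, where X is the halogen count and O/S are ignored.
    = (2·12 + 2 + 1 − 13 − 0) / 2 = 14 / 2 = 7.

7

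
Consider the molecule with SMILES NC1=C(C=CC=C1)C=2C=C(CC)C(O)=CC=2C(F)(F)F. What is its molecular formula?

Walk through each heavy atom and fill implicit hydrogens from standard valence (C 4, N 3, O 2, S 2, halogen 1):
  atom 1: N, bond orders sum to 1 (valence 3) → 2 H
  atom 2: C, bond orders sum to 4 (valence 4) → 0 H
  atom 3: C, bond orders sum to 4 (valence 4) → 0 H
  atom 4: C, bond orders sum to 3 (valence 4) → 1 H
  atom 5: C, bond orders sum to 3 (valence 4) → 1 H
  atom 6: C, bond orders sum to 3 (valence 4) → 1 H
  atom 7: C, bond orders sum to 3 (valence 4) → 1 H
  atom 8: C, bond orders sum to 4 (valence 4) → 0 H
  atom 9: C, bond orders sum to 3 (valence 4) → 1 H
  atom 10: C, bond orders sum to 4 (valence 4) → 0 H
  atom 11: C, bond orders sum to 2 (valence 4) → 2 H
  atom 12: C, bond orders sum to 1 (valence 4) → 3 H
  atom 13: C, bond orders sum to 4 (valence 4) → 0 H
  atom 14: O, bond orders sum to 1 (valence 2) → 1 H
  atom 15: C, bond orders sum to 3 (valence 4) → 1 H
  atom 16: C, bond orders sum to 4 (valence 4) → 0 H
  atom 17: C, bond orders sum to 4 (valence 4) → 0 H
  atom 18: F (halogen, monovalent) → 0 H
  atom 19: F (halogen, monovalent) → 0 H
  atom 20: F (halogen, monovalent) → 0 H
Totals → C:15, H:14, F:3, N:1, O:1.
In Hill order: C15H14F3NO.

C15H14F3NO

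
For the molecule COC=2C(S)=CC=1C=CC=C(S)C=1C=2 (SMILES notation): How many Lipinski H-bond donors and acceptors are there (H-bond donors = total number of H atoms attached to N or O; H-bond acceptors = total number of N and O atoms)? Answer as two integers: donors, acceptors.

0, 1

Donors: find every N or O and count the H atoms it carries.
  atom 2 (O): bond orders sum to 2 → 0 H
Lipinski HBD = 0.
Acceptors: N atoms = 0, O atoms = 1 → HBA = 1.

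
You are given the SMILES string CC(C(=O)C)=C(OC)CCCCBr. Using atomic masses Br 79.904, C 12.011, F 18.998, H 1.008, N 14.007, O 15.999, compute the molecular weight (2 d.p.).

249.15 g/mol

First, the molecular formula is C10H17BrO2 (counting implicit H from valence).
  Br: 1 × 79.904 = 79.904
  C: 10 × 12.011 = 120.110
  H: 17 × 1.008 = 17.136
  O: 2 × 15.999 = 31.998
Sum: 1×79.904 + 10×12.011 + 17×1.008 + 2×15.999 = 249.148 → 249.15 g/mol.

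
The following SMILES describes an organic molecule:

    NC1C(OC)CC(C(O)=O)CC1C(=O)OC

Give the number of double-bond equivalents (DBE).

Degree of unsaturation = (number of rings) + (number of π bonds).
Ring closures in the SMILES: 1.
π bonds: 2 double bonds (each 1 DoU) → 2 DoU from unsaturation.
Total DoU = 1 + 2 = 3.

3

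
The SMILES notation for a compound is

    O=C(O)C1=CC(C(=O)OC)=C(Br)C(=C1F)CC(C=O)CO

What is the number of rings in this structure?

1

In SMILES, each pair of matching ring-closure digits denotes one ring-closing bond; the number of such bonds equals the number of independent rings.
Ring-closure bonds here: 1.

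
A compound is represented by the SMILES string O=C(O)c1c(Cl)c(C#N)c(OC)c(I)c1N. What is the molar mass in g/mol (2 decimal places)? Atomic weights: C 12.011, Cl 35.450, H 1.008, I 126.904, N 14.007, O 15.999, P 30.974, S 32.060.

352.51 g/mol

First, the molecular formula is C9H6ClIN2O3 (counting implicit H from valence).
  C: 9 × 12.011 = 108.099
  Cl: 1 × 35.450 = 35.450
  H: 6 × 1.008 = 6.048
  I: 1 × 126.904 = 126.904
  N: 2 × 14.007 = 28.014
  O: 3 × 15.999 = 47.997
Sum: 9×12.011 + 1×35.450 + 6×1.008 + 1×126.904 + 2×14.007 + 3×15.999 = 352.512 → 352.51 g/mol.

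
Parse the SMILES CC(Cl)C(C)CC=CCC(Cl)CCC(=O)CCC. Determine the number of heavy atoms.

18

Every atom symbol written in the SMILES (organic subset) is one heavy atom; implicit H are not written.
Heavy atoms by element → C:15, Cl:2, O:1.
Total: 18.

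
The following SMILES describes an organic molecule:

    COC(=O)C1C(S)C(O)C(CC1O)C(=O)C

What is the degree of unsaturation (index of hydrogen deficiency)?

3

Molecular formula: C10H16O5S.
DoU = (2C + 2 + N − H − X) / 2, where X is the halogen count and O/S are ignored.
    = (2·10 + 2 + 0 − 16 − 0) / 2 = 6 / 2 = 3.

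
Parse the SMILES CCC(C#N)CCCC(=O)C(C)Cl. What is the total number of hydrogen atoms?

Walk through each heavy atom and fill implicit hydrogens from standard valence (C 4, N 3, O 2, S 2, halogen 1):
  atom 1: C, bond orders sum to 1 (valence 4) → 3 H
  atom 2: C, bond orders sum to 2 (valence 4) → 2 H
  atom 3: C, bond orders sum to 3 (valence 4) → 1 H
  atom 4: C, bond orders sum to 4 (valence 4) → 0 H
  atom 5: N, bond orders sum to 3 (valence 3) → 0 H
  atom 6: C, bond orders sum to 2 (valence 4) → 2 H
  atom 7: C, bond orders sum to 2 (valence 4) → 2 H
  atom 8: C, bond orders sum to 2 (valence 4) → 2 H
  atom 9: C, bond orders sum to 4 (valence 4) → 0 H
  atom 10: O, bond orders sum to 2 (valence 2) → 0 H
  atom 11: C, bond orders sum to 3 (valence 4) → 1 H
  atom 12: C, bond orders sum to 1 (valence 4) → 3 H
  atom 13: Cl (halogen, monovalent) → 0 H
Total hydrogens: 16.

16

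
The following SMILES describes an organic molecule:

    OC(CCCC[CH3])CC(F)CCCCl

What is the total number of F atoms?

Scan the SMILES for F atoms (remember two-letter symbols like Cl and Br are single atoms).
Fluorine count: 1.

1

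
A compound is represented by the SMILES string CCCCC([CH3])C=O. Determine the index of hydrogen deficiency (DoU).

Molecular formula: C7H14O.
DoU = (2C + 2 + N − H − X) / 2, where X is the halogen count and O/S are ignored.
    = (2·7 + 2 + 0 − 14 − 0) / 2 = 2 / 2 = 1.

1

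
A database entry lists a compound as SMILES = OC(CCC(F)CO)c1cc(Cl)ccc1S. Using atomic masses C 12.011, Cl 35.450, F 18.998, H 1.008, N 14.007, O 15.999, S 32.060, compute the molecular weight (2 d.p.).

264.74 g/mol

First, the molecular formula is C11H14ClFO2S (counting implicit H from valence).
  C: 11 × 12.011 = 132.121
  Cl: 1 × 35.450 = 35.450
  F: 1 × 18.998 = 18.998
  H: 14 × 1.008 = 14.112
  O: 2 × 15.999 = 31.998
  S: 1 × 32.060 = 32.060
Sum: 11×12.011 + 1×35.450 + 1×18.998 + 14×1.008 + 2×15.999 + 1×32.060 = 264.739 → 264.74 g/mol.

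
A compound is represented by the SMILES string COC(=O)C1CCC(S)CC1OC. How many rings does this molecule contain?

1

In SMILES, each pair of matching ring-closure digits denotes one ring-closing bond; the number of such bonds equals the number of independent rings.
Ring-closure bonds here: 1.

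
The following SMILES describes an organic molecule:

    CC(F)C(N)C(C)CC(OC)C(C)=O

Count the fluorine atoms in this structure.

1

Scan the SMILES for F atoms (remember two-letter symbols like Cl and Br are single atoms).
Fluorine count: 1.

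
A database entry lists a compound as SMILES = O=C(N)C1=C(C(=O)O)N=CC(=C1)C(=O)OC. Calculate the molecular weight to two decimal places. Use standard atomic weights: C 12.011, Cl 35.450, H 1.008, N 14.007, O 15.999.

First, the molecular formula is C9H8N2O5 (counting implicit H from valence).
  C: 9 × 12.011 = 108.099
  H: 8 × 1.008 = 8.064
  N: 2 × 14.007 = 28.014
  O: 5 × 15.999 = 79.995
Sum: 9×12.011 + 8×1.008 + 2×14.007 + 5×15.999 = 224.172 → 224.17 g/mol.

224.17 g/mol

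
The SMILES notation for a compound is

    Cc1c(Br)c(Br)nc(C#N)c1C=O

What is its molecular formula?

C8H4Br2N2O

Walk through each heavy atom and fill implicit hydrogens from standard valence (C 4, N 3, O 2, S 2, halogen 1); for lowercase aromatic atoms, an aromatic c carries 1 H when it has two neighbours and 0 H with three, and aromatic n carries 0 H:
  atom 1: C, bond orders sum to 1 (valence 4) → 3 H
  atom 2: aromatic c, 3 neighbours → 0 H
  atom 3: aromatic c, 3 neighbours → 0 H
  atom 4: Br (halogen, monovalent) → 0 H
  atom 5: aromatic c, 3 neighbours → 0 H
  atom 6: Br (halogen, monovalent) → 0 H
  atom 7: aromatic n, 2 neighbours → 0 H
  atom 8: aromatic c, 3 neighbours → 0 H
  atom 9: C, bond orders sum to 4 (valence 4) → 0 H
  atom 10: N, bond orders sum to 3 (valence 3) → 0 H
  atom 11: aromatic c, 3 neighbours → 0 H
  atom 12: C, bond orders sum to 3 (valence 4) → 1 H
  atom 13: O, bond orders sum to 2 (valence 2) → 0 H
Totals → C:8, H:4, Br:2, N:2, O:1.
In Hill order: C8H4Br2N2O.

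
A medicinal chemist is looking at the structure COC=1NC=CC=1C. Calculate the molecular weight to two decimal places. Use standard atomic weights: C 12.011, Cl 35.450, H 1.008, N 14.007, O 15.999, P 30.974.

First, the molecular formula is C6H9NO (counting implicit H from valence).
  C: 6 × 12.011 = 72.066
  H: 9 × 1.008 = 9.072
  N: 1 × 14.007 = 14.007
  O: 1 × 15.999 = 15.999
Sum: 6×12.011 + 9×1.008 + 1×14.007 + 1×15.999 = 111.144 → 111.14 g/mol.

111.14 g/mol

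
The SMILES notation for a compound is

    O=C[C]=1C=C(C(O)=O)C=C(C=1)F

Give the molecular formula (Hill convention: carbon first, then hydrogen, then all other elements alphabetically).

C8H5FO3

Walk through each heavy atom and fill implicit hydrogens from standard valence (C 4, N 3, O 2, S 2, halogen 1):
  atom 1: O, bond orders sum to 2 (valence 2) → 0 H
  atom 2: C, bond orders sum to 3 (valence 4) → 1 H
  atom 3: C with explicit H count 0
  atom 4: C, bond orders sum to 3 (valence 4) → 1 H
  atom 5: C, bond orders sum to 4 (valence 4) → 0 H
  atom 6: C, bond orders sum to 4 (valence 4) → 0 H
  atom 7: O, bond orders sum to 1 (valence 2) → 1 H
  atom 8: O, bond orders sum to 2 (valence 2) → 0 H
  atom 9: C, bond orders sum to 3 (valence 4) → 1 H
  atom 10: C, bond orders sum to 4 (valence 4) → 0 H
  atom 11: C, bond orders sum to 3 (valence 4) → 1 H
  atom 12: F (halogen, monovalent) → 0 H
Totals → C:8, H:5, F:1, O:3.
In Hill order: C8H5FO3.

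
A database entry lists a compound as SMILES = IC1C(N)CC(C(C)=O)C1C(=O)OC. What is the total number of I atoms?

Scan the SMILES for I atoms (remember two-letter symbols like Cl and Br are single atoms).
Iodine count: 1.

1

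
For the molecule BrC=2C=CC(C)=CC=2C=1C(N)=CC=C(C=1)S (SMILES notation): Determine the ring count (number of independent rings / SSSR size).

In SMILES, each pair of matching ring-closure digits denotes one ring-closing bond; the number of such bonds equals the number of independent rings.
Ring-closure bonds here: 2.

2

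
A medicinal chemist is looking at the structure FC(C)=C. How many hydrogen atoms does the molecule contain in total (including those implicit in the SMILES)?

5

Walk through each heavy atom and fill implicit hydrogens from standard valence (C 4, N 3, O 2, S 2, halogen 1):
  atom 1: F (halogen, monovalent) → 0 H
  atom 2: C, bond orders sum to 4 (valence 4) → 0 H
  atom 3: C, bond orders sum to 1 (valence 4) → 3 H
  atom 4: C, bond orders sum to 2 (valence 4) → 2 H
Total hydrogens: 5.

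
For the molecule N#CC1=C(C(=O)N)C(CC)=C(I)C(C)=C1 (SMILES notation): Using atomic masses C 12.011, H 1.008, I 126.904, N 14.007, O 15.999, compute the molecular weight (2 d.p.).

First, the molecular formula is C11H11IN2O (counting implicit H from valence).
  C: 11 × 12.011 = 132.121
  H: 11 × 1.008 = 11.088
  I: 1 × 126.904 = 126.904
  N: 2 × 14.007 = 28.014
  O: 1 × 15.999 = 15.999
Sum: 11×12.011 + 11×1.008 + 1×126.904 + 2×14.007 + 1×15.999 = 314.126 → 314.13 g/mol.

314.13 g/mol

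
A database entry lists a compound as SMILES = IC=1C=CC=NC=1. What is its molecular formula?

Walk through each heavy atom and fill implicit hydrogens from standard valence (C 4, N 3, O 2, S 2, halogen 1):
  atom 1: I (halogen, monovalent) → 0 H
  atom 2: C, bond orders sum to 4 (valence 4) → 0 H
  atom 3: C, bond orders sum to 3 (valence 4) → 1 H
  atom 4: C, bond orders sum to 3 (valence 4) → 1 H
  atom 5: C, bond orders sum to 3 (valence 4) → 1 H
  atom 6: N, bond orders sum to 3 (valence 3) → 0 H
  atom 7: C, bond orders sum to 3 (valence 4) → 1 H
Totals → C:5, H:4, I:1, N:1.

C5H4IN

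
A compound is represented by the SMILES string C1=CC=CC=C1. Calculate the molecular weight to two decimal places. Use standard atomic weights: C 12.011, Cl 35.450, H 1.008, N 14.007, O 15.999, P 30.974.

78.11 g/mol

First, the molecular formula is C6H6 (counting implicit H from valence).
  C: 6 × 12.011 = 72.066
  H: 6 × 1.008 = 6.048
Sum: 6×12.011 + 6×1.008 = 78.114 → 78.11 g/mol.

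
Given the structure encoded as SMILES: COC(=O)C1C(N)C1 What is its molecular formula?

C5H9NO2

Walk through each heavy atom and fill implicit hydrogens from standard valence (C 4, N 3, O 2, S 2, halogen 1):
  atom 1: C, bond orders sum to 1 (valence 4) → 3 H
  atom 2: O, bond orders sum to 2 (valence 2) → 0 H
  atom 3: C, bond orders sum to 4 (valence 4) → 0 H
  atom 4: O, bond orders sum to 2 (valence 2) → 0 H
  atom 5: C, bond orders sum to 3 (valence 4) → 1 H
  atom 6: C, bond orders sum to 3 (valence 4) → 1 H
  atom 7: N, bond orders sum to 1 (valence 3) → 2 H
  atom 8: C, bond orders sum to 2 (valence 4) → 2 H
Totals → C:5, H:9, N:1, O:2.
In Hill order: C5H9NO2.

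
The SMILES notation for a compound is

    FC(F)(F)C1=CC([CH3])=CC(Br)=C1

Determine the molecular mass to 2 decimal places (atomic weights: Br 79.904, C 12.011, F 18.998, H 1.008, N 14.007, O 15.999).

First, the molecular formula is C8H6BrF3 (counting implicit H from valence).
  Br: 1 × 79.904 = 79.904
  C: 8 × 12.011 = 96.088
  F: 3 × 18.998 = 56.994
  H: 6 × 1.008 = 6.048
Sum: 1×79.904 + 8×12.011 + 3×18.998 + 6×1.008 = 239.034 → 239.03 g/mol.

239.03 g/mol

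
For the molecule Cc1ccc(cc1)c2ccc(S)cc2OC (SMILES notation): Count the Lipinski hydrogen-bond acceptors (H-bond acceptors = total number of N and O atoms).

1

N atoms: 0; O atoms: 1.
Lipinski HBA = 0 + 1 = 1.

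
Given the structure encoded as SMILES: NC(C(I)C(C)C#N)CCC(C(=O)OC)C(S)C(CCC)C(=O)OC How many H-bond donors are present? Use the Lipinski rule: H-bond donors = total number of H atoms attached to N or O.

2

Donors: find every N or O and count the H atoms it carries.
  atom 1 (N): bond orders sum to 1 → 2 H
  atom 8 (N): bond orders sum to 3 → 0 H
  atom 13 (O): bond orders sum to 2 → 0 H
  atom 14 (O): bond orders sum to 2 → 0 H
  atom 23 (O): bond orders sum to 2 → 0 H
  atom 24 (O): bond orders sum to 2 → 0 H
Lipinski HBD = 2.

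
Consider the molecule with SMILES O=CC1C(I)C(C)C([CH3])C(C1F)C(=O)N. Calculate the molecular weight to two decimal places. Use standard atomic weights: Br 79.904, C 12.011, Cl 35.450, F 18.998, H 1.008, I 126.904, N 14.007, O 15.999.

First, the molecular formula is C10H15FINO2 (counting implicit H from valence).
  C: 10 × 12.011 = 120.110
  F: 1 × 18.998 = 18.998
  H: 15 × 1.008 = 15.120
  I: 1 × 126.904 = 126.904
  N: 1 × 14.007 = 14.007
  O: 2 × 15.999 = 31.998
Sum: 10×12.011 + 1×18.998 + 15×1.008 + 1×126.904 + 1×14.007 + 2×15.999 = 327.137 → 327.14 g/mol.

327.14 g/mol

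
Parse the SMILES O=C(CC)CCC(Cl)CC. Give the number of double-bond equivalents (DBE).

1

Molecular formula: C8H15ClO.
DoU = (2C + 2 + N − H − X) / 2, where X is the halogen count and O/S are ignored.
    = (2·8 + 2 + 0 − 15 − 1) / 2 = 2 / 2 = 1.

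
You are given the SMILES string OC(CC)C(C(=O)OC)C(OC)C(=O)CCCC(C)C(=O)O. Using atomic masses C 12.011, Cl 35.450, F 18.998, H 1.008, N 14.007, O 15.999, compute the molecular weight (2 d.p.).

First, the molecular formula is C15H26O7 (counting implicit H from valence).
  C: 15 × 12.011 = 180.165
  H: 26 × 1.008 = 26.208
  O: 7 × 15.999 = 111.993
Sum: 15×12.011 + 26×1.008 + 7×15.999 = 318.366 → 318.37 g/mol.

318.37 g/mol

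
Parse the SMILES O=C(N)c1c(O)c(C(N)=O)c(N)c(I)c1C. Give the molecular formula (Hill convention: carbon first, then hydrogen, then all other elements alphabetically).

C9H10IN3O3

Walk through each heavy atom and fill implicit hydrogens from standard valence (C 4, N 3, O 2, S 2, halogen 1); for lowercase aromatic atoms, an aromatic c carries 1 H when it has two neighbours and 0 H with three, and aromatic n carries 0 H:
  atom 1: O, bond orders sum to 2 (valence 2) → 0 H
  atom 2: C, bond orders sum to 4 (valence 4) → 0 H
  atom 3: N, bond orders sum to 1 (valence 3) → 2 H
  atom 4: aromatic c, 3 neighbours → 0 H
  atom 5: aromatic c, 3 neighbours → 0 H
  atom 6: O, bond orders sum to 1 (valence 2) → 1 H
  atom 7: aromatic c, 3 neighbours → 0 H
  atom 8: C, bond orders sum to 4 (valence 4) → 0 H
  atom 9: N, bond orders sum to 1 (valence 3) → 2 H
  atom 10: O, bond orders sum to 2 (valence 2) → 0 H
  atom 11: aromatic c, 3 neighbours → 0 H
  atom 12: N, bond orders sum to 1 (valence 3) → 2 H
  atom 13: aromatic c, 3 neighbours → 0 H
  atom 14: I (halogen, monovalent) → 0 H
  atom 15: aromatic c, 3 neighbours → 0 H
  atom 16: C, bond orders sum to 1 (valence 4) → 3 H
Totals → C:9, H:10, I:1, N:3, O:3.
In Hill order: C9H10IN3O3.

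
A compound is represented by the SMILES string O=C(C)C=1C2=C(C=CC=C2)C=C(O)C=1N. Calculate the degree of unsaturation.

8

Molecular formula: C12H11NO2.
DoU = (2C + 2 + N − H − X) / 2, where X is the halogen count and O/S are ignored.
    = (2·12 + 2 + 1 − 11 − 0) / 2 = 16 / 2 = 8.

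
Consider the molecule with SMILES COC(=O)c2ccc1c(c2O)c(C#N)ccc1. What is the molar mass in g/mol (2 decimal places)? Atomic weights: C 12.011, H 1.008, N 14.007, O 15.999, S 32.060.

First, the molecular formula is C13H9NO3 (counting implicit H from valence).
  C: 13 × 12.011 = 156.143
  H: 9 × 1.008 = 9.072
  N: 1 × 14.007 = 14.007
  O: 3 × 15.999 = 47.997
Sum: 13×12.011 + 9×1.008 + 1×14.007 + 3×15.999 = 227.219 → 227.22 g/mol.

227.22 g/mol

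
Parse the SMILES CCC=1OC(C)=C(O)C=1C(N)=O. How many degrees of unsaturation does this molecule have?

Degree of unsaturation = (number of rings) + (number of π bonds).
Ring closures in the SMILES: 1.
π bonds: 3 double bonds (each 1 DoU) → 3 DoU from unsaturation.
Total DoU = 1 + 3 = 4.

4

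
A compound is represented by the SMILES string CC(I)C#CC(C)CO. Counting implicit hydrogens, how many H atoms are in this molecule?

11

Walk through each heavy atom and fill implicit hydrogens from standard valence (C 4, N 3, O 2, S 2, halogen 1):
  atom 1: C, bond orders sum to 1 (valence 4) → 3 H
  atom 2: C, bond orders sum to 3 (valence 4) → 1 H
  atom 3: I (halogen, monovalent) → 0 H
  atom 4: C, bond orders sum to 4 (valence 4) → 0 H
  atom 5: C, bond orders sum to 4 (valence 4) → 0 H
  atom 6: C, bond orders sum to 3 (valence 4) → 1 H
  atom 7: C, bond orders sum to 1 (valence 4) → 3 H
  atom 8: C, bond orders sum to 2 (valence 4) → 2 H
  atom 9: O, bond orders sum to 1 (valence 2) → 1 H
Total hydrogens: 11.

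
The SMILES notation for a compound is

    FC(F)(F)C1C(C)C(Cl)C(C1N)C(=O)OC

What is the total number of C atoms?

Count every carbon token in the SMILES (each C, including those in ring-closure positions and inside branches).
Carbon count: 9.

9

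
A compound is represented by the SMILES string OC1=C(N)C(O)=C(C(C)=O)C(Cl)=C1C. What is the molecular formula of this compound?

C9H10ClNO3

Walk through each heavy atom and fill implicit hydrogens from standard valence (C 4, N 3, O 2, S 2, halogen 1):
  atom 1: O, bond orders sum to 1 (valence 2) → 1 H
  atom 2: C, bond orders sum to 4 (valence 4) → 0 H
  atom 3: C, bond orders sum to 4 (valence 4) → 0 H
  atom 4: N, bond orders sum to 1 (valence 3) → 2 H
  atom 5: C, bond orders sum to 4 (valence 4) → 0 H
  atom 6: O, bond orders sum to 1 (valence 2) → 1 H
  atom 7: C, bond orders sum to 4 (valence 4) → 0 H
  atom 8: C, bond orders sum to 4 (valence 4) → 0 H
  atom 9: C, bond orders sum to 1 (valence 4) → 3 H
  atom 10: O, bond orders sum to 2 (valence 2) → 0 H
  atom 11: C, bond orders sum to 4 (valence 4) → 0 H
  atom 12: Cl (halogen, monovalent) → 0 H
  atom 13: C, bond orders sum to 4 (valence 4) → 0 H
  atom 14: C, bond orders sum to 1 (valence 4) → 3 H
Totals → C:9, H:10, Cl:1, N:1, O:3.
In Hill order: C9H10ClNO3.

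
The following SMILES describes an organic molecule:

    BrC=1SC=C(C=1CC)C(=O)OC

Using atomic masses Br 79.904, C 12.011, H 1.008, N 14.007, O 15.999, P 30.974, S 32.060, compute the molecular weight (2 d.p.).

First, the molecular formula is C8H9BrO2S (counting implicit H from valence).
  Br: 1 × 79.904 = 79.904
  C: 8 × 12.011 = 96.088
  H: 9 × 1.008 = 9.072
  O: 2 × 15.999 = 31.998
  S: 1 × 32.060 = 32.060
Sum: 1×79.904 + 8×12.011 + 9×1.008 + 2×15.999 + 1×32.060 = 249.122 → 249.12 g/mol.

249.12 g/mol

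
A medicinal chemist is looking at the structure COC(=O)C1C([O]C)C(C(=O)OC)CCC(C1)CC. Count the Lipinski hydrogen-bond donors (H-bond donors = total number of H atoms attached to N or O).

Donors: find every N or O and count the H atoms it carries.
  atom 2 (O): bond orders sum to 2 → 0 H
  atom 4 (O): bond orders sum to 2 → 0 H
  atom 7 (O): bond orders sum to 2 → 0 H
  atom 11 (O): bond orders sum to 2 → 0 H
  atom 12 (O): bond orders sum to 2 → 0 H
Lipinski HBD = 0.

0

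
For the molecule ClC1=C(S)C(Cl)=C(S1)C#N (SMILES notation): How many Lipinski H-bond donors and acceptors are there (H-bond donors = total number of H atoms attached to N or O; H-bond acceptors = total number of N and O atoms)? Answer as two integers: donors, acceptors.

0, 1

Donors: find every N or O and count the H atoms it carries.
  atom 10 (N): bond orders sum to 3 → 0 H
Lipinski HBD = 0.
Acceptors: N atoms = 1, O atoms = 0 → HBA = 1.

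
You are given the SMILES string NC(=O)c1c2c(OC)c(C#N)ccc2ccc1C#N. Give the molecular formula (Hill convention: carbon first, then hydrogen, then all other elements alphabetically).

Walk through each heavy atom and fill implicit hydrogens from standard valence (C 4, N 3, O 2, S 2, halogen 1); for lowercase aromatic atoms, an aromatic c carries 1 H when it has two neighbours and 0 H with three, and aromatic n carries 0 H:
  atom 1: N, bond orders sum to 1 (valence 3) → 2 H
  atom 2: C, bond orders sum to 4 (valence 4) → 0 H
  atom 3: O, bond orders sum to 2 (valence 2) → 0 H
  atom 4: aromatic c, 3 neighbours → 0 H
  atom 5: aromatic c, 3 neighbours → 0 H
  atom 6: aromatic c, 3 neighbours → 0 H
  atom 7: O, bond orders sum to 2 (valence 2) → 0 H
  atom 8: C, bond orders sum to 1 (valence 4) → 3 H
  atom 9: aromatic c, 3 neighbours → 0 H
  atom 10: C, bond orders sum to 4 (valence 4) → 0 H
  atom 11: N, bond orders sum to 3 (valence 3) → 0 H
  atom 12: aromatic c, 2 neighbours → 1 H
  atom 13: aromatic c, 2 neighbours → 1 H
  atom 14: aromatic c, 3 neighbours → 0 H
  atom 15: aromatic c, 2 neighbours → 1 H
  atom 16: aromatic c, 2 neighbours → 1 H
  atom 17: aromatic c, 3 neighbours → 0 H
  atom 18: C, bond orders sum to 4 (valence 4) → 0 H
  atom 19: N, bond orders sum to 3 (valence 3) → 0 H
Totals → C:14, H:9, N:3, O:2.

C14H9N3O2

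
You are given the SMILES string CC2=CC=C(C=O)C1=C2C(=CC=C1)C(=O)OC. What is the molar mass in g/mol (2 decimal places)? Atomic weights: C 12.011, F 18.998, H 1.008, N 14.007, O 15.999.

228.25 g/mol

First, the molecular formula is C14H12O3 (counting implicit H from valence).
  C: 14 × 12.011 = 168.154
  H: 12 × 1.008 = 12.096
  O: 3 × 15.999 = 47.997
Sum: 14×12.011 + 12×1.008 + 3×15.999 = 228.247 → 228.25 g/mol.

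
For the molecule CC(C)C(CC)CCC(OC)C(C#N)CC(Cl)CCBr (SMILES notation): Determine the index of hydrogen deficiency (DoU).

2

Molecular formula: C16H29BrClNO.
DoU = (2C + 2 + N − H − X) / 2, where X is the halogen count and O/S are ignored.
    = (2·16 + 2 + 1 − 29 − 2) / 2 = 4 / 2 = 2.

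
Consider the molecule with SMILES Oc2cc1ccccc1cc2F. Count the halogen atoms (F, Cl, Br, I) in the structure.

Halogen atoms appear at heavy-atom position 12 (1×F).
Other groups present: 1 hydroxyl.
Halogen count: 1.

1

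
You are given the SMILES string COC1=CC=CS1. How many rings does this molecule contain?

In SMILES, each pair of matching ring-closure digits denotes one ring-closing bond; the number of such bonds equals the number of independent rings.
Ring-closure bonds here: 1.

1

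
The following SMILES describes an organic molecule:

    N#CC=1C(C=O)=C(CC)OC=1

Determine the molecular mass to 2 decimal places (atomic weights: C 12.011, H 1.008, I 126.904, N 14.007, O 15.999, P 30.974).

First, the molecular formula is C8H7NO2 (counting implicit H from valence).
  C: 8 × 12.011 = 96.088
  H: 7 × 1.008 = 7.056
  N: 1 × 14.007 = 14.007
  O: 2 × 15.999 = 31.998
Sum: 8×12.011 + 7×1.008 + 1×14.007 + 2×15.999 = 149.149 → 149.15 g/mol.

149.15 g/mol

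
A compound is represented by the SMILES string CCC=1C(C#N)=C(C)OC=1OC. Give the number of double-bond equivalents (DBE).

Degree of unsaturation = (number of rings) + (number of π bonds).
Ring closures in the SMILES: 1.
π bonds: 2 double bonds (each 1 DoU), 1 triple bond (each 2 DoU) → 4 DoU from unsaturation.
Total DoU = 1 + 4 = 5.

5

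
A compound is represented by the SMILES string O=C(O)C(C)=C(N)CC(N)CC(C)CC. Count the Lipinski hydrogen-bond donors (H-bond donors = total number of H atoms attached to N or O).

Donors: find every N or O and count the H atoms it carries.
  atom 1 (O): bond orders sum to 2 → 0 H
  atom 3 (O): bond orders sum to 1 → 1 H
  atom 7 (N): bond orders sum to 1 → 2 H
  atom 10 (N): bond orders sum to 1 → 2 H
Lipinski HBD = 5.

5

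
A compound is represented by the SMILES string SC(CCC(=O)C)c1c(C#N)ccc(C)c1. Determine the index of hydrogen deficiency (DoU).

7

Molecular formula: C13H15NOS.
DoU = (2C + 2 + N − H − X) / 2, where X is the halogen count and O/S are ignored.
    = (2·13 + 2 + 1 − 15 − 0) / 2 = 14 / 2 = 7.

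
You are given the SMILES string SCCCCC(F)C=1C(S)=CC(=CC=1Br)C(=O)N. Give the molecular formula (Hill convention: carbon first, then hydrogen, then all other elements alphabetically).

Walk through each heavy atom and fill implicit hydrogens from standard valence (C 4, N 3, O 2, S 2, halogen 1):
  atom 1: S, bond orders sum to 1 (valence 2) → 1 H
  atom 2: C, bond orders sum to 2 (valence 4) → 2 H
  atom 3: C, bond orders sum to 2 (valence 4) → 2 H
  atom 4: C, bond orders sum to 2 (valence 4) → 2 H
  atom 5: C, bond orders sum to 2 (valence 4) → 2 H
  atom 6: C, bond orders sum to 3 (valence 4) → 1 H
  atom 7: F (halogen, monovalent) → 0 H
  atom 8: C, bond orders sum to 4 (valence 4) → 0 H
  atom 9: C, bond orders sum to 4 (valence 4) → 0 H
  atom 10: S, bond orders sum to 1 (valence 2) → 1 H
  atom 11: C, bond orders sum to 3 (valence 4) → 1 H
  atom 12: C, bond orders sum to 4 (valence 4) → 0 H
  atom 13: C, bond orders sum to 3 (valence 4) → 1 H
  atom 14: C, bond orders sum to 4 (valence 4) → 0 H
  atom 15: Br (halogen, monovalent) → 0 H
  atom 16: C, bond orders sum to 4 (valence 4) → 0 H
  atom 17: O, bond orders sum to 2 (valence 2) → 0 H
  atom 18: N, bond orders sum to 1 (valence 3) → 2 H
Totals → C:12, H:15, Br:1, F:1, N:1, O:1, S:2.

C12H15BrFNOS2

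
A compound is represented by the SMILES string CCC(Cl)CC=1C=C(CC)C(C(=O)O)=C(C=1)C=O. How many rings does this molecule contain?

1

In SMILES, each pair of matching ring-closure digits denotes one ring-closing bond; the number of such bonds equals the number of independent rings.
Ring-closure bonds here: 1.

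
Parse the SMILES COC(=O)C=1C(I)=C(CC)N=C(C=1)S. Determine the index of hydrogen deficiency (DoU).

Molecular formula: C9H10INO2S.
DoU = (2C + 2 + N − H − X) / 2, where X is the halogen count and O/S are ignored.
    = (2·9 + 2 + 1 − 10 − 1) / 2 = 10 / 2 = 5.

5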